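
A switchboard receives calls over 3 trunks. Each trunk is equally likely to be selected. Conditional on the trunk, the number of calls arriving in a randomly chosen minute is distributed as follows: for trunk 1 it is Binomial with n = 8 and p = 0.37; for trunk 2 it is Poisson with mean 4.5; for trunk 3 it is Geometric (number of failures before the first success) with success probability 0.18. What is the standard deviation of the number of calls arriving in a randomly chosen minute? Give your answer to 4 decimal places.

Per component, 1: μ=2.96, E[X²]=10.6264; 2: μ=4.5, E[X²]=24.75; 3: μ=4.55556, E[X²]=46.0617.
E[X] = 0.333333·2.96 + 0.333333·4.5 + 0.333333·4.55556 = 4.00519.
E[X²] = 0.333333·10.6264 + 0.333333·24.75 + 0.333333·46.0617 = 27.146.
Var(X) = E[X²] − (E[X])² = 27.146 − 16.0415 = 11.1045.
SD(X) = √11.1045 = 3.33235.

3.3323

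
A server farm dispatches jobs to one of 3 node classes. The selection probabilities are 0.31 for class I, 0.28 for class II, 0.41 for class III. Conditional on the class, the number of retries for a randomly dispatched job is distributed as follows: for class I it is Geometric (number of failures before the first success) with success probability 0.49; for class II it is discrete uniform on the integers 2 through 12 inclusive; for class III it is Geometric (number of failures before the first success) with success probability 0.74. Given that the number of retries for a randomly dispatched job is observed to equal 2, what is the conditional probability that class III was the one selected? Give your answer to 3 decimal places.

0.240

Likelihoods P(X=2 | ·): I: 0.127449; II: 0.0909091; III: 0.050024.
Posterior ∝ prior × likelihood. Numerator for III: 0.41·0.050024 = 0.0205098.
Normalizing constant: 0.31·0.127449 + 0.28·0.0909091 + 0.41·0.050024 = 0.0854736.
P(III | observation) = 0.0205098 / 0.0854736 = 0.239955.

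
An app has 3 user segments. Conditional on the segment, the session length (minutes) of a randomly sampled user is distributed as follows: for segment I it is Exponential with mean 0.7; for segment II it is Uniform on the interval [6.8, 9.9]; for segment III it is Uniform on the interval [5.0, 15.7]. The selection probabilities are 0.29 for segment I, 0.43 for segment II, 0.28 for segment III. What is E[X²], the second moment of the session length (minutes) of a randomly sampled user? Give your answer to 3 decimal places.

For each component E[X²] = Var + (mean)², giving I: 0.98; II: 70.5233; III: 116.663.
Overall E[X²] = 0.29·0.98 + 0.43·70.5233 + 0.28·116.663 = 63.275.

63.275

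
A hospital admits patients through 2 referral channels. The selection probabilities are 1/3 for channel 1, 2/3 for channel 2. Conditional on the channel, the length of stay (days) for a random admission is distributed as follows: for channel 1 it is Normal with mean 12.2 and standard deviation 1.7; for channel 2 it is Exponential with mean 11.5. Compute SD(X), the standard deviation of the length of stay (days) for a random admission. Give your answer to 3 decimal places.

Per component, 1: μ=12.2, E[X²]=151.73; 2: μ=11.5, E[X²]=264.5.
E[X] = 0.333333·12.2 + 0.666667·11.5 = 11.7333.
E[X²] = 0.333333·151.73 + 0.666667·264.5 = 226.91.
Var(X) = E[X²] − (E[X])² = 226.91 − 137.671 = 89.2389.
SD(X) = √89.2389 = 9.44663.

9.447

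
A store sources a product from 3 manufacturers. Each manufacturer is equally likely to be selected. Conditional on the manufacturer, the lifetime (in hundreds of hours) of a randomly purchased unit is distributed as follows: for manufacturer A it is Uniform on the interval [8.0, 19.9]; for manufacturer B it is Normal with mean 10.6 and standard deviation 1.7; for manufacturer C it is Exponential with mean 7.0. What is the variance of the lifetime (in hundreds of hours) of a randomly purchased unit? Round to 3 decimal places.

Per component, A: μ=13.95, E[X²]=206.403; B: μ=10.6, E[X²]=115.25; C: μ=7, E[X²]=98.
E[X] = 0.333333·13.95 + 0.333333·10.6 + 0.333333·7 = 10.5167.
E[X²] = 0.333333·206.403 + 0.333333·115.25 + 0.333333·98 = 139.884.
Var(X) = E[X²] − (E[X])² = 139.884 − 110.6 = 29.2842.

29.284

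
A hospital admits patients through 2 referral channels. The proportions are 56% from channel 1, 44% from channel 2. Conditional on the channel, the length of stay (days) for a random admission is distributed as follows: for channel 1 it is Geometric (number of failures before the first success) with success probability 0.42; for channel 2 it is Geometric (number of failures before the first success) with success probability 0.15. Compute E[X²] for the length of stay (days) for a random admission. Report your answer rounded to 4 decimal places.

33.6603

For each component E[X²] = Var + (mean)², giving 1: 5.19501; 2: 69.8889.
Overall E[X²] = 0.56·5.19501 + 0.44·69.8889 = 33.6603.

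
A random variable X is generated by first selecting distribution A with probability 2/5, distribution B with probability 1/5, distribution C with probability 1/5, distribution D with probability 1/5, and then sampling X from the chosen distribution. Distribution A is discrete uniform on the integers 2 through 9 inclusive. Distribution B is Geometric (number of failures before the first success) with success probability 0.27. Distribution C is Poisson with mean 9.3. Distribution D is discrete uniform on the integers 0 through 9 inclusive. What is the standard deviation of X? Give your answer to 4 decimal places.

Per component, A: μ=5.5, E[X²]=35.5; B: μ=2.7037, E[X²]=17.3237; C: μ=9.3, E[X²]=95.79; D: μ=4.5, E[X²]=28.5.
E[X] = 0.4·5.5 + 0.2·2.7037 + 0.2·9.3 + 0.2·4.5 = 5.50074.
E[X²] = 0.4·35.5 + 0.2·17.3237 + 0.2·95.79 + 0.2·28.5 = 42.5227.
Var(X) = E[X²] − (E[X])² = 42.5227 − 30.2581 = 12.2646.
SD(X) = √12.2646 = 3.50208.

3.5021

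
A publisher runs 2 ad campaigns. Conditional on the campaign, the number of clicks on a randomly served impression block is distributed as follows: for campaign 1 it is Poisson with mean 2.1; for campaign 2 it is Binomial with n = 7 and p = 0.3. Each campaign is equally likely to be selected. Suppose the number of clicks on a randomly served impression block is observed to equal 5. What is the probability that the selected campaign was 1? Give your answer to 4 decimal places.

0.6250

Likelihoods P(X=5 | ·): 1: 0.041677; 2: 0.0250047.
Posterior ∝ prior × likelihood. Numerator for 1: 0.5·0.041677 = 0.0208385.
Normalizing constant: 0.5·0.041677 + 0.5·0.0250047 = 0.0333409.
P(1 | observation) = 0.0208385 / 0.0333409 = 0.625014.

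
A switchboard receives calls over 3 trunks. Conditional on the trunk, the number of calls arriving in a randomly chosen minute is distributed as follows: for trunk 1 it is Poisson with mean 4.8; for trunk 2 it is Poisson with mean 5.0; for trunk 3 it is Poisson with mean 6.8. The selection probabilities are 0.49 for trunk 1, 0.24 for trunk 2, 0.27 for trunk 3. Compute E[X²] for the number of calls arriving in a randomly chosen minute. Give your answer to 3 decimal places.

For each component E[X²] = Var + (mean)², giving 1: 27.84; 2: 30; 3: 53.04.
Overall E[X²] = 0.49·27.84 + 0.24·30 + 0.27·53.04 = 35.1624.

35.162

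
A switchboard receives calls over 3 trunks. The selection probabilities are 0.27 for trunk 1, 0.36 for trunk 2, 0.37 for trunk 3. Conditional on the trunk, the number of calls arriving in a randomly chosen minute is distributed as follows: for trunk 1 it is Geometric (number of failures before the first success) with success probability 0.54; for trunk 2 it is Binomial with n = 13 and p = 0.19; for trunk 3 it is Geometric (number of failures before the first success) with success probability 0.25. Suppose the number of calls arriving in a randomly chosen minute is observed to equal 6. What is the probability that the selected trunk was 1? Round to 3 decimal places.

Likelihoods P(X=6 | ·): 1: 0.00511612; 2: 0.0184686; 3: 0.0444946.
Posterior ∝ prior × likelihood. Numerator for 1: 0.27·0.00511612 = 0.00138135.
Normalizing constant: 0.27·0.00511612 + 0.36·0.0184686 + 0.37·0.0444946 = 0.0244931.
P(1 | observation) = 0.00138135 / 0.0244931 = 0.0563977.

0.056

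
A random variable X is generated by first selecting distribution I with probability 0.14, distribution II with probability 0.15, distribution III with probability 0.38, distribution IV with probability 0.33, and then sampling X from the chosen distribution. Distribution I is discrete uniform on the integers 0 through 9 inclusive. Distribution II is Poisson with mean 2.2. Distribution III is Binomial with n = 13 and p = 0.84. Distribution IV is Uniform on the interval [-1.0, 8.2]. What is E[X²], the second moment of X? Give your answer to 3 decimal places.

57.628

For each component E[X²] = Var + (mean)², giving I: 28.5; II: 7.04; III: 120.994; IV: 20.0133.
Overall E[X²] = 0.14·28.5 + 0.15·7.04 + 0.38·120.994 + 0.33·20.0133 = 57.628.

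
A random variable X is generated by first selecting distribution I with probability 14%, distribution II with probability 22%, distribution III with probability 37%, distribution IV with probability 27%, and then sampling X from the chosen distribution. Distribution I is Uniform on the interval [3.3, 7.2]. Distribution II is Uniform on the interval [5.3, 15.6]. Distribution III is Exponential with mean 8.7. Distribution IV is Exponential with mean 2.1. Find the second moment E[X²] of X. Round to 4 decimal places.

For each component E[X²] = Var + (mean)², giving I: 28.83; II: 118.043; III: 151.38; IV: 8.82.
Overall E[X²] = 0.14·28.83 + 0.22·118.043 + 0.37·151.38 + 0.27·8.82 = 88.3977.

88.3977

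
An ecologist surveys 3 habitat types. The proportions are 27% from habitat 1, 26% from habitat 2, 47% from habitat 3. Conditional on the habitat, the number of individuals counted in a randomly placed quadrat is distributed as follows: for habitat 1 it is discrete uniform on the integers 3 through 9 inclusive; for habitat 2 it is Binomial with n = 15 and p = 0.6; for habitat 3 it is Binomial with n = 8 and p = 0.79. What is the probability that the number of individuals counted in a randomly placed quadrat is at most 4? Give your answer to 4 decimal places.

Conditional on each habitat, P(X ≤ 4): 1: 0.285714; 2: 0.00934766; 3: 0.065918.
By total probability, P(X ≤ 4) = 0.27·0.285714 + 0.26·0.00934766 + 0.47·0.065918 = 0.110555.

0.1106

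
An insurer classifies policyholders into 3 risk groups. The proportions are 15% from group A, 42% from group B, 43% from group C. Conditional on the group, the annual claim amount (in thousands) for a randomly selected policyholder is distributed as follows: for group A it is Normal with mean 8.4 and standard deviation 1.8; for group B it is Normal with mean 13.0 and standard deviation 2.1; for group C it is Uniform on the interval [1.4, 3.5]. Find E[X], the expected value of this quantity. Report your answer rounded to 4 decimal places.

7.7735

Component means — A: 8.4; B: 13; C: 2.45.
E[X] = 0.15·8.4 + 0.42·13 + 0.43·2.45 = 7.7735.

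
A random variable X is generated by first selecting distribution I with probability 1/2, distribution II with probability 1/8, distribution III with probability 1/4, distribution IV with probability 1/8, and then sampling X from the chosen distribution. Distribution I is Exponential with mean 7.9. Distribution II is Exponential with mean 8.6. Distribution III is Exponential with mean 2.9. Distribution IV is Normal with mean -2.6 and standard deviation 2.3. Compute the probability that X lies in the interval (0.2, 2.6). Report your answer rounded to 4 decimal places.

Conditional on each component, P(0.2 < X < 2.6): I: 0.25544; II: 0.237915; III: 0.525385; IV: 0.099844.
By total probability, P(0.2 < X < 2.6) = 0.5·0.25544 + 0.125·0.237915 + 0.25·0.525385 + 0.125·0.099844 = 0.301286.

0.3013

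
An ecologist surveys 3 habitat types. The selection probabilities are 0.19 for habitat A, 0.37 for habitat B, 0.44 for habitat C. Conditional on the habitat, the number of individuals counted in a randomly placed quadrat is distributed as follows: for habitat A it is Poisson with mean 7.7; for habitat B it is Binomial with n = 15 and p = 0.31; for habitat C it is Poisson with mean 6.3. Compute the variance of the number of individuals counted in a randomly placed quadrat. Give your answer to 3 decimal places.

6.683

Per component, A: μ=7.7, E[X²]=66.99; B: μ=4.65, E[X²]=24.831; C: μ=6.3, E[X²]=45.99.
E[X] = 0.19·7.7 + 0.37·4.65 + 0.44·6.3 = 5.9555.
E[X²] = 0.19·66.99 + 0.37·24.831 + 0.44·45.99 = 42.1512.
Var(X) = E[X²] − (E[X])² = 42.1512 − 35.468 = 6.68319.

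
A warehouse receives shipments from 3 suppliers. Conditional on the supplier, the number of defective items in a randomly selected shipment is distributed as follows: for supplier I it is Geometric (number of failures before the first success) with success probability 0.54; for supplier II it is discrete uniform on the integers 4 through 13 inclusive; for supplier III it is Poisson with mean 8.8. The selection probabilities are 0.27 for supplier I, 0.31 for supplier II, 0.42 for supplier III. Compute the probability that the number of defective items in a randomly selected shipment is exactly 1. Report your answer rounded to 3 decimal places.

0.068

Conditional on each supplier, P(X = 1): I: 0.2484; II: 0; III: 0.00132645.
By total probability, P(X = 1) = 0.27·0.2484 + 0.31·0 + 0.42·0.00132645 = 0.0676251.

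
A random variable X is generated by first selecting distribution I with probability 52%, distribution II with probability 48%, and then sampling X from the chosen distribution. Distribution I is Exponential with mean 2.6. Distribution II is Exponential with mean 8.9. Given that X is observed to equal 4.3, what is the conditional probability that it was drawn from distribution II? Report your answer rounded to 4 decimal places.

Likelihoods f(4.3 | ·): I: 0.0735818; II: 0.0693078.
Posterior ∝ prior × likelihood. Numerator for II: 0.48·0.0693078 = 0.0332678.
Normalizing constant: 0.52·0.0735818 + 0.48·0.0693078 = 0.0715303.
P(II | observation) = 0.0332678 / 0.0715303 = 0.465086.

0.4651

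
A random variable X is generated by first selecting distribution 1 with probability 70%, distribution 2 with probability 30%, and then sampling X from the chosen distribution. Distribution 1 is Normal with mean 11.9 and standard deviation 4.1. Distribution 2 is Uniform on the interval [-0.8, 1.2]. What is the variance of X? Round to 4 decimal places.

40.6139

Per component, 1: μ=11.9, E[X²]=158.42; 2: μ=0.2, E[X²]=0.373333.
E[X] = 0.7·11.9 + 0.3·0.2 = 8.39.
E[X²] = 0.7·158.42 + 0.3·0.373333 = 111.006.
Var(X) = E[X²] − (E[X])² = 111.006 − 70.3921 = 40.6139.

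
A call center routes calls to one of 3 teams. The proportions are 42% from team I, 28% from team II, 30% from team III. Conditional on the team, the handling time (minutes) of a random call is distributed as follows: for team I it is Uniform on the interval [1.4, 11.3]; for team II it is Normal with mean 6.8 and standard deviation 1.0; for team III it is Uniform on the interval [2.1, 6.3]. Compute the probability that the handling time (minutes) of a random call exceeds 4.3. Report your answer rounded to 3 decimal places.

Conditional on each team, P(X > 4.3): I: 0.707071; II: 0.99379; III: 0.47619.
By total probability, P(X > 4.3) = 0.42·0.707071 + 0.28·0.99379 + 0.3·0.47619 = 0.718088.

0.718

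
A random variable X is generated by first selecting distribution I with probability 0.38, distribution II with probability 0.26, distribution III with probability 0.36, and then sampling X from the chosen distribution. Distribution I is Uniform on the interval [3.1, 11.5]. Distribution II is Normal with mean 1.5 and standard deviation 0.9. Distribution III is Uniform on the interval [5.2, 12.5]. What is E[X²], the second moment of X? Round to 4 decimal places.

For each component E[X²] = Var + (mean)², giving I: 59.17; II: 3.06; III: 82.7633.
Overall E[X²] = 0.38·59.17 + 0.26·3.06 + 0.36·82.7633 = 53.075.

53.0750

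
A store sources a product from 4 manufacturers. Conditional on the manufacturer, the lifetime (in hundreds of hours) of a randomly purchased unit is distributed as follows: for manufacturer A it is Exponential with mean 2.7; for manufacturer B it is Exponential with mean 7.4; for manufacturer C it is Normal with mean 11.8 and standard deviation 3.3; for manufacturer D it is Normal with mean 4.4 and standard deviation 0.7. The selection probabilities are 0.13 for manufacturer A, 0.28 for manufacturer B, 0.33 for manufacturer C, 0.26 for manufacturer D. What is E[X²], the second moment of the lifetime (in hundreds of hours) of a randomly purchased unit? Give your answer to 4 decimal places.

87.2649

For each component E[X²] = Var + (mean)², giving A: 14.58; B: 109.52; C: 150.13; D: 19.85.
Overall E[X²] = 0.13·14.58 + 0.28·109.52 + 0.33·150.13 + 0.26·19.85 = 87.2649.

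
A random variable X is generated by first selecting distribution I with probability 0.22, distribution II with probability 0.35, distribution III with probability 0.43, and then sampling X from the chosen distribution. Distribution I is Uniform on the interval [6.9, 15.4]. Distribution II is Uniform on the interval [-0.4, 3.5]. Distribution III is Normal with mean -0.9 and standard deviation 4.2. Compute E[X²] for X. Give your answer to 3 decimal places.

37.894

For each component E[X²] = Var + (mean)², giving I: 130.343; II: 3.67; III: 18.45.
Overall E[X²] = 0.22·130.343 + 0.35·3.67 + 0.43·18.45 = 37.8935.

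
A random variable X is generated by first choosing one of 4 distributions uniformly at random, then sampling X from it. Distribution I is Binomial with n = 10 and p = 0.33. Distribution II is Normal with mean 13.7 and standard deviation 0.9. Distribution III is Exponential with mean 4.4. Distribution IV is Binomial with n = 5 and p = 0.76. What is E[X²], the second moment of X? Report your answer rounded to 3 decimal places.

For each component E[X²] = Var + (mean)², giving I: 13.101; II: 188.5; III: 38.72; IV: 15.352.
Overall E[X²] = 0.25·13.101 + 0.25·188.5 + 0.25·38.72 + 0.25·15.352 = 63.9182.

63.918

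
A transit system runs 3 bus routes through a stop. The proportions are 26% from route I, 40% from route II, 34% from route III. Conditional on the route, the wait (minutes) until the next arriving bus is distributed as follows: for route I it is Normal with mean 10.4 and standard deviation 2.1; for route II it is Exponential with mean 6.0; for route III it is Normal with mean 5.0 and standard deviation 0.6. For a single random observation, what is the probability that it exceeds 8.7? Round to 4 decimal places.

Conditional on each route, P(X > 8.7): I: 0.790893; II: 0.23457; III: 3.48723e-10.
By total probability, P(X > 8.7) = 0.26·0.790893 + 0.4·0.23457 + 0.34·3.48723e-10 = 0.29946.

0.2995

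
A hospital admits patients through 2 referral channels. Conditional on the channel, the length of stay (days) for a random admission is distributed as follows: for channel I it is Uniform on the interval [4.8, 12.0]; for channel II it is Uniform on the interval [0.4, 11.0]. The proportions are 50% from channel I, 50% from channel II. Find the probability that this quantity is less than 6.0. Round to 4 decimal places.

Conditional on each channel, P(X < 6.0): I: 0.166667; II: 0.528302.
By total probability, P(X < 6.0) = 0.5·0.166667 + 0.5·0.528302 = 0.347484.

0.3475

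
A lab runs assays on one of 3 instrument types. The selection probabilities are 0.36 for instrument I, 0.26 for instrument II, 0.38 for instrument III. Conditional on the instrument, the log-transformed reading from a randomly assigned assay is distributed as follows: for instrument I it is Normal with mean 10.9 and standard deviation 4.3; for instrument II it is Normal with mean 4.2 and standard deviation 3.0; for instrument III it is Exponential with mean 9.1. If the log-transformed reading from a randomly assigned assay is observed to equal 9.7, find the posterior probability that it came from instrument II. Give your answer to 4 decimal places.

Likelihoods f(9.7 | ·): I: 0.089234; II: 0.0247704; III: 0.0378468.
Posterior ∝ prior × likelihood. Numerator for II: 0.26·0.0247704 = 0.0064403.
Normalizing constant: 0.36·0.089234 + 0.26·0.0247704 + 0.38·0.0378468 = 0.0529463.
P(II | observation) = 0.0064403 / 0.0529463 = 0.121638.

0.1216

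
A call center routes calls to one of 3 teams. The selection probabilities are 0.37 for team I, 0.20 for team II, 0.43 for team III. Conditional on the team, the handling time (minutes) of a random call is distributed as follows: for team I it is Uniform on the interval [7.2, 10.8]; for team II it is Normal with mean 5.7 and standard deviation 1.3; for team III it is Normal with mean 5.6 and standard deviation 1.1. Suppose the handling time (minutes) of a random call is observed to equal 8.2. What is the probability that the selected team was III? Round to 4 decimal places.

0.0783

Likelihoods f(8.2 | ·): I: 0.277778; II: 0.0482956; III: 0.0222006.
Posterior ∝ prior × likelihood. Numerator for III: 0.43·0.0222006 = 0.00954625.
Normalizing constant: 0.37·0.277778 + 0.2·0.0482956 + 0.43·0.0222006 = 0.121983.
P(III | observation) = 0.00954625 / 0.121983 = 0.0782587.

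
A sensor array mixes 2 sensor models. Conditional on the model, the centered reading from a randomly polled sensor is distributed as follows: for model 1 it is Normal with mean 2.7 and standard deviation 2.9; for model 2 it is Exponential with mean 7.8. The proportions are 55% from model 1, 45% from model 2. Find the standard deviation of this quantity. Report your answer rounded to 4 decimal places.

6.2001

Per component, 1: μ=2.7, E[X²]=15.7; 2: μ=7.8, E[X²]=121.68.
E[X] = 0.55·2.7 + 0.45·7.8 = 4.995.
E[X²] = 0.55·15.7 + 0.45·121.68 = 63.391.
Var(X) = E[X²] − (E[X])² = 63.391 − 24.95 = 38.441.
SD(X) = √38.441 = 6.20008.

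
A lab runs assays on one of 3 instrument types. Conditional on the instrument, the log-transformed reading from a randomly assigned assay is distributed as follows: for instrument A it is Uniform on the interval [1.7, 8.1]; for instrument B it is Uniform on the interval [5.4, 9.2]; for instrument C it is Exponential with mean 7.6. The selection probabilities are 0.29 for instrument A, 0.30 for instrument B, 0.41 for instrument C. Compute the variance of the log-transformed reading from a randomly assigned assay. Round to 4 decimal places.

26.4114

Per component, A: μ=4.9, E[X²]=27.4233; B: μ=7.3, E[X²]=54.4933; C: μ=7.6, E[X²]=115.52.
E[X] = 0.29·4.9 + 0.3·7.3 + 0.41·7.6 = 6.727.
E[X²] = 0.29·27.4233 + 0.3·54.4933 + 0.41·115.52 = 71.664.
Var(X) = E[X²] − (E[X])² = 71.664 − 45.2525 = 26.4114.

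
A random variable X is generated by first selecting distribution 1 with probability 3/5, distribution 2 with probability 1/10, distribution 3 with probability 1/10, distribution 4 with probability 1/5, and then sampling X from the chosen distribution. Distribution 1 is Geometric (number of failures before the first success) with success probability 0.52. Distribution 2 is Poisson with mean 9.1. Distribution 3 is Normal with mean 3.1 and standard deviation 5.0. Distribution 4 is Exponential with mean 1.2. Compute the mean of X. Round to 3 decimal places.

Component means — 1: 0.923077; 2: 9.1; 3: 3.1; 4: 1.2.
E[X] = 0.6·0.923077 + 0.1·9.1 + 0.1·3.1 + 0.2·1.2 = 2.01385.

2.014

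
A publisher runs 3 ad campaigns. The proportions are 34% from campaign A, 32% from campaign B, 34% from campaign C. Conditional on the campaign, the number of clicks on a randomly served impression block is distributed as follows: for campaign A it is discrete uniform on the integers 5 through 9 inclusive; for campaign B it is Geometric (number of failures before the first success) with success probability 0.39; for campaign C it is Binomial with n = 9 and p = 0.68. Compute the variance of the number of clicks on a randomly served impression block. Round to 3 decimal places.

8.192

Per component, A: μ=7, E[X²]=51; B: μ=1.5641, E[X²]=6.45694; C: μ=6.12, E[X²]=39.4128.
E[X] = 0.34·7 + 0.32·1.5641 + 0.34·6.12 = 4.96131.
E[X²] = 0.34·51 + 0.32·6.45694 + 0.34·39.4128 = 32.8066.
Var(X) = E[X²] − (E[X])² = 32.8066 − 24.6146 = 8.19195.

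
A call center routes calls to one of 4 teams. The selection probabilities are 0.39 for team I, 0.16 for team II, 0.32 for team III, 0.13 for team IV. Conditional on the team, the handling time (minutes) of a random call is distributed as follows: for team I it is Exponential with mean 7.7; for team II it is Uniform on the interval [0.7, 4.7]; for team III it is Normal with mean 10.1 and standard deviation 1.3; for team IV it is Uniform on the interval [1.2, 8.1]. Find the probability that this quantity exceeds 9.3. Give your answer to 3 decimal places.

Conditional on each team, P(X > 9.3): I: 0.298856; II: 0; III: 0.73085; IV: 0.
By total probability, P(X > 9.3) = 0.39·0.298856 + 0.16·0 + 0.32·0.73085 + 0.13·0 = 0.350426.

0.350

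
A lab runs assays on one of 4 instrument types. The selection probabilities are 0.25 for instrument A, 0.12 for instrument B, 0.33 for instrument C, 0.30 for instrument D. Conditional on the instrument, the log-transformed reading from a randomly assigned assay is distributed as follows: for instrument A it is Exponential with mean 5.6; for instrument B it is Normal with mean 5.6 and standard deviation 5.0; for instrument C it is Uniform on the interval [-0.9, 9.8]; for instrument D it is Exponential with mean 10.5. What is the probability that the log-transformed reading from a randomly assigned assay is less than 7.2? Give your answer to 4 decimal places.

Conditional on each instrument, P(X < 7.2): A: 0.723547; B: 0.625516; C: 0.757009; D: 0.49627.
By total probability, P(X < 7.2) = 0.25·0.723547 + 0.12·0.625516 + 0.33·0.757009 + 0.3·0.49627 = 0.654643.

0.6546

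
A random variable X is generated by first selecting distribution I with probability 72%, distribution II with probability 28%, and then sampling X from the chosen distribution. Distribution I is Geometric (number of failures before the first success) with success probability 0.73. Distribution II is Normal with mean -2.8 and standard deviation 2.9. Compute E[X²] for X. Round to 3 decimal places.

For each component E[X²] = Var + (mean)², giving I: 0.64346; II: 16.25.
Overall E[X²] = 0.72·0.64346 + 0.28·16.25 = 5.01329.

5.013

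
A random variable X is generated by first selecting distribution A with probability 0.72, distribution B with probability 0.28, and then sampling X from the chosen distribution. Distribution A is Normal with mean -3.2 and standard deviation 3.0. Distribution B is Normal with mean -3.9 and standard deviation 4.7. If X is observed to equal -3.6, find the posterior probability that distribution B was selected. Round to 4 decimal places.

Likelihoods f(-3.6 | ·): A: 0.131804; B: 0.0847086.
Posterior ∝ prior × likelihood. Numerator for B: 0.28·0.0847086 = 0.0237184.
Normalizing constant: 0.72·0.131804 + 0.28·0.0847086 = 0.118617.
P(B | observation) = 0.0237184 / 0.118617 = 0.199957.

0.2000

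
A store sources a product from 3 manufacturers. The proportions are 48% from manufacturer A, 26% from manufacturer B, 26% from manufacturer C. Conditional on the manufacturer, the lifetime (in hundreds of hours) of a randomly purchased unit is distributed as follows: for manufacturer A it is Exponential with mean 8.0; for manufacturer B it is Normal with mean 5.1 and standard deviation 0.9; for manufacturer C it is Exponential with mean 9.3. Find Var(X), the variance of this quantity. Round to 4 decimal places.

55.8709

Per component, A: μ=8, E[X²]=128; B: μ=5.1, E[X²]=26.82; C: μ=9.3, E[X²]=172.98.
E[X] = 0.48·8 + 0.26·5.1 + 0.26·9.3 = 7.584.
E[X²] = 0.48·128 + 0.26·26.82 + 0.26·172.98 = 113.388.
Var(X) = E[X²] − (E[X])² = 113.388 − 57.5171 = 55.8709.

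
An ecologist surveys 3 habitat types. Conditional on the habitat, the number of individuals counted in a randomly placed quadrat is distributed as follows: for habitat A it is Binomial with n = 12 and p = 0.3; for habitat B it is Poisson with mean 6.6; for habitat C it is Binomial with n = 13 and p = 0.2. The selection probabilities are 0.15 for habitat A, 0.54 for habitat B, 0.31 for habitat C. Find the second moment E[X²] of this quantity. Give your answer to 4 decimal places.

For each component E[X²] = Var + (mean)², giving A: 15.48; B: 50.16; C: 8.84.
Overall E[X²] = 0.15·15.48 + 0.54·50.16 + 0.31·8.84 = 32.1488.

32.1488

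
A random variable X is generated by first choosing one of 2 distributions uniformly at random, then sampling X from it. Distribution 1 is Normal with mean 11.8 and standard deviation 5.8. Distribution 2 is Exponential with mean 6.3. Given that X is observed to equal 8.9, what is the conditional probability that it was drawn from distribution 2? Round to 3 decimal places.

0.389

Likelihoods f(8.9 | ·): 1: 0.0607009; 2: 0.0386485.
Posterior ∝ prior × likelihood. Numerator for 2: 0.5·0.0386485 = 0.0193242.
Normalizing constant: 0.5·0.0607009 + 0.5·0.0386485 = 0.0496747.
P(2 | observation) = 0.0193242 / 0.0496747 = 0.389016.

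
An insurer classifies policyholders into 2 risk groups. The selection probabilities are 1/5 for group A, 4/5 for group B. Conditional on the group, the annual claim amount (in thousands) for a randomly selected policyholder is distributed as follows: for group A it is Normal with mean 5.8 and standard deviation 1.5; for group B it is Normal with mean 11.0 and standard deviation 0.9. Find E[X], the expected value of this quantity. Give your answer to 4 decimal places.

Component means — A: 5.8; B: 11.
E[X] = 0.2·5.8 + 0.8·11 = 9.96.

9.9600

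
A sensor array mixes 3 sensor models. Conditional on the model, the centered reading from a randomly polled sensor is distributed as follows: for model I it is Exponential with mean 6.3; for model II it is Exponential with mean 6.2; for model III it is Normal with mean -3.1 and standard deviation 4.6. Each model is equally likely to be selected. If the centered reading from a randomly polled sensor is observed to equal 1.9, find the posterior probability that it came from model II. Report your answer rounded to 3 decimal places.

Likelihoods f(1.9 | ·): I: 0.117404; II: 0.118718; III: 0.0480395.
Posterior ∝ prior × likelihood. Numerator for II: 0.333333·0.118718 = 0.0395728.
Normalizing constant: 0.333333·0.117404 + 0.333333·0.118718 + 0.333333·0.0480395 = 0.0947205.
P(II | observation) = 0.0395728 / 0.0947205 = 0.417785.

0.418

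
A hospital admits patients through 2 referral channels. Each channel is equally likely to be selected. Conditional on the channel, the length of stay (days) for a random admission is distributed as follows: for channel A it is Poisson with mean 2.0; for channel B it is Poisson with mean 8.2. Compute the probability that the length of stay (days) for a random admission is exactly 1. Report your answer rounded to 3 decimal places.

0.136

Conditional on each channel, P(X = 1): A: 0.270671; B: 0.00225216.
By total probability, P(X = 1) = 0.5·0.270671 + 0.5·0.00225216 = 0.136461.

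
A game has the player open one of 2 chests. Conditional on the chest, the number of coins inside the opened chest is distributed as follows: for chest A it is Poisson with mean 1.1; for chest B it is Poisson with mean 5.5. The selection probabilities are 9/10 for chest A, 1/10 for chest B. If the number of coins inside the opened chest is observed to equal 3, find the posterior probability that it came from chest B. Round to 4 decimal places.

0.1457

Likelihoods P(X=3 | ·): A: 0.0738419; B: 0.113323.
Posterior ∝ prior × likelihood. Numerator for B: 0.1·0.113323 = 0.0113323.
Normalizing constant: 0.9·0.0738419 + 0.1·0.113323 = 0.07779.
P(B | observation) = 0.0113323 / 0.07779 = 0.145678.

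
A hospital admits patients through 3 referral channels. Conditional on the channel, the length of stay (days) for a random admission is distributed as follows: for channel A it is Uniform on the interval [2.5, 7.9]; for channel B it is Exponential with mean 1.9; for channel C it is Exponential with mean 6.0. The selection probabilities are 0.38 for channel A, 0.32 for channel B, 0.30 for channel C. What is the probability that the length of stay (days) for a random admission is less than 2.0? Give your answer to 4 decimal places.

Conditional on each channel, P(X < 2.0): A: 0; B: 0.650982; C: 0.283469.
By total probability, P(X < 2.0) = 0.38·0 + 0.32·0.650982 + 0.3·0.283469 = 0.293355.

0.2934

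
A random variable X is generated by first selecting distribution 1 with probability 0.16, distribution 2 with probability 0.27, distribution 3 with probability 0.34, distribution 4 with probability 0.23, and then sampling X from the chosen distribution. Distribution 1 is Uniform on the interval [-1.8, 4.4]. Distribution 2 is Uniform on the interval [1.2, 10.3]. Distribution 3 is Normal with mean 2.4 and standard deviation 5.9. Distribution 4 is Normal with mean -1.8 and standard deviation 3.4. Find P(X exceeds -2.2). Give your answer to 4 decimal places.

0.8217

Conditional on each component, P(X > -2.2): 1: 1; 2: 1; 3: 0.782205; 4: 0.546826.
By total probability, P(X > -2.2) = 0.16·1 + 0.27·1 + 0.34·0.782205 + 0.23·0.546826 = 0.82172.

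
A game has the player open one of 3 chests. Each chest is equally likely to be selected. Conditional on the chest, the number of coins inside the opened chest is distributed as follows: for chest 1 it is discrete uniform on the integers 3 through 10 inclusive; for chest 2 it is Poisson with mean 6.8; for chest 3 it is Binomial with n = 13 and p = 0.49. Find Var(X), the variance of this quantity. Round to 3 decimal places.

5.132

Per component, 1: μ=6.5, E[X²]=47.5; 2: μ=6.8, E[X²]=53.04; 3: μ=6.37, E[X²]=43.8256.
E[X] = 0.333333·6.5 + 0.333333·6.8 + 0.333333·6.37 = 6.55667.
E[X²] = 0.333333·47.5 + 0.333333·53.04 + 0.333333·43.8256 = 48.1219.
Var(X) = E[X²] − (E[X])² = 48.1219 − 42.9899 = 5.13199.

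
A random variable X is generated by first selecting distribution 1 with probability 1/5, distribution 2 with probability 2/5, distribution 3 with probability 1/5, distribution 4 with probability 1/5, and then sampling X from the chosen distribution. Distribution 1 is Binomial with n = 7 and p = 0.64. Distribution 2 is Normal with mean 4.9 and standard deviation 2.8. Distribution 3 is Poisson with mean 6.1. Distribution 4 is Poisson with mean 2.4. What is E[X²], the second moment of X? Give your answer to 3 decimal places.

For each component E[X²] = Var + (mean)², giving 1: 21.6832; 2: 31.85; 3: 43.31; 4: 8.16.
Overall E[X²] = 0.2·21.6832 + 0.4·31.85 + 0.2·43.31 + 0.2·8.16 = 27.3706.

27.371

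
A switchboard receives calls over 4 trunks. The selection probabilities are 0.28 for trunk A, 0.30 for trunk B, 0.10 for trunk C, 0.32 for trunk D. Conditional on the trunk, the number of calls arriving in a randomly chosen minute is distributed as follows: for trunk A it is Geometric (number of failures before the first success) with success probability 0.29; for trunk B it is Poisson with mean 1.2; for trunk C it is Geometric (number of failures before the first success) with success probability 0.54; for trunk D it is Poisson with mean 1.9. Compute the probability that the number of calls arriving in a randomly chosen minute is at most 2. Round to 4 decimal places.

0.7591

Conditional on each trunk, P(X ≤ 2): A: 0.642089; B: 0.879487; C: 0.902664; D: 0.70372.
By total probability, P(X ≤ 2) = 0.28·0.642089 + 0.3·0.879487 + 0.1·0.902664 + 0.32·0.70372 = 0.759088.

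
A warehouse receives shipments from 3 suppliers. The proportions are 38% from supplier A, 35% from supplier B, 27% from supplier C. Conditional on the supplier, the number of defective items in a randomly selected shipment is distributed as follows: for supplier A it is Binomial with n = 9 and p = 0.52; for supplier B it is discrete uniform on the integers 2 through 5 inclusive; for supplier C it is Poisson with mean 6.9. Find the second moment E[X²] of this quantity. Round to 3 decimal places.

For each component E[X²] = Var + (mean)², giving A: 24.1488; B: 13.5; C: 54.51.
Overall E[X²] = 0.38·24.1488 + 0.35·13.5 + 0.27·54.51 = 28.6192.

28.619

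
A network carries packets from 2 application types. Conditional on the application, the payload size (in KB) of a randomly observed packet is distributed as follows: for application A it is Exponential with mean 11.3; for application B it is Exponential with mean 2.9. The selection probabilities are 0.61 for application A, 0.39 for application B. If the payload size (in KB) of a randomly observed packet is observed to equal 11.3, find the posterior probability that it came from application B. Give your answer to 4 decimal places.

0.1209

Likelihoods f(11.3 | ·): A: 0.0325557; B: 0.00700408.
Posterior ∝ prior × likelihood. Numerator for B: 0.39·0.00700408 = 0.00273159.
Normalizing constant: 0.61·0.0325557 + 0.39·0.00700408 = 0.0225906.
P(B | observation) = 0.00273159 / 0.0225906 = 0.120917.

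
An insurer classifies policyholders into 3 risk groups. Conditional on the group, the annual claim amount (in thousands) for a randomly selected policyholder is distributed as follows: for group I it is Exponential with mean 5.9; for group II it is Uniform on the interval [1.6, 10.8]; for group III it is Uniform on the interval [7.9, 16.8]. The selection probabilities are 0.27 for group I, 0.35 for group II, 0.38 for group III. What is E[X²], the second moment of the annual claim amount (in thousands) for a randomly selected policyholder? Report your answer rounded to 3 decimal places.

For each component E[X²] = Var + (mean)², giving I: 69.62; II: 45.4933; III: 159.123.
Overall E[X²] = 0.27·69.62 + 0.35·45.4933 + 0.38·159.123 = 95.1869.

95.187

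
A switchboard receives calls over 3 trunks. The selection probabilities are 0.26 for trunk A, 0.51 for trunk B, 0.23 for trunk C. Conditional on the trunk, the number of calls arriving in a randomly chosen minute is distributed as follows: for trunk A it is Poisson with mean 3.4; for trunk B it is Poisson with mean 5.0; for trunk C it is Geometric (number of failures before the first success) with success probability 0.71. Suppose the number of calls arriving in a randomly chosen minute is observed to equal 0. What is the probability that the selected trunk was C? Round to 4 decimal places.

Likelihoods P(X=0 | ·): A: 0.0333733; B: 0.00673795; C: 0.71.
Posterior ∝ prior × likelihood. Numerator for C: 0.23·0.71 = 0.1633.
Normalizing constant: 0.26·0.0333733 + 0.51·0.00673795 + 0.23·0.71 = 0.175413.
P(C | observation) = 0.1633 / 0.175413 = 0.930944.

0.9309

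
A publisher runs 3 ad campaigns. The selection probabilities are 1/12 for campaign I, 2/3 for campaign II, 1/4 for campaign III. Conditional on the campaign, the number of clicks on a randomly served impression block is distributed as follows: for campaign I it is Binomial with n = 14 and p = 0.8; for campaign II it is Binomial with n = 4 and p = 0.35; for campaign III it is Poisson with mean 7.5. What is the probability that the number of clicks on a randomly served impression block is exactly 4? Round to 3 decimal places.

0.028

Conditional on each campaign, P(X = 4): I: 4.1985e-05; II: 0.0150062; III: 0.0729164.
By total probability, P(X = 4) = 0.0833333·4.1985e-05 + 0.666667·0.0150062 + 0.25·0.0729164 = 0.0282368.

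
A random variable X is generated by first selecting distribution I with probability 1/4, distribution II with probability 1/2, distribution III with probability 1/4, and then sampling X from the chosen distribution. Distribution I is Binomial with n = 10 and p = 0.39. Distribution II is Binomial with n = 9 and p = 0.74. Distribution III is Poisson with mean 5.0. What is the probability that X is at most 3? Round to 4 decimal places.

Conditional on each component, P(X ≤ 3): I: 0.407664; II: 0.012243; III: 0.265026.
By total probability, P(X ≤ 3) = 0.25·0.407664 + 0.5·0.012243 + 0.25·0.265026 = 0.174294.

0.1743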